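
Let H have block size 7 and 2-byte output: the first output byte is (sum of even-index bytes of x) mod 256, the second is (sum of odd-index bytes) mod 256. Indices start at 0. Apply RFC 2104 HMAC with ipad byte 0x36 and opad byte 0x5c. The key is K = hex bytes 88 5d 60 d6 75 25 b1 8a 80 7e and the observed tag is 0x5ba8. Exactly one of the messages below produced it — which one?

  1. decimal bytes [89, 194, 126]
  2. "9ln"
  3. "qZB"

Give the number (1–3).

3

Key hex bytes 88 5d 60 d6 75 25 b1 8a 80 7e is 10 bytes > B = 7, so hash it first: H(key) = 8e 60, then zero-pad to 7 bytes: K' = 8e 60 00 00 00 00 00.
K' ⊕ ipad = b8 56 36 36 36 36 36; K' ⊕ opad = d2 3c 5c 5c 5c 5c 5c.
m1: inner = H(b8 56 36 36 36 36 36 59 c2 7e) = 1c 99; tag = H(d2 3c 5c 5c 5c 5c 5c 1c 99) = 7f10
m2: inner = H(b8 56 36 36 36 36 36 39 6c 6e) = c6 69; tag = H(d2 3c 5c 5c 5c 5c 5c c6 69) = 4fba
m3: inner = H(b8 56 36 36 36 36 36 71 5a 42) = b4 75; tag = H(d2 3c 5c 5c 5c 5c 5c b4 75) = 5ba8 ← matches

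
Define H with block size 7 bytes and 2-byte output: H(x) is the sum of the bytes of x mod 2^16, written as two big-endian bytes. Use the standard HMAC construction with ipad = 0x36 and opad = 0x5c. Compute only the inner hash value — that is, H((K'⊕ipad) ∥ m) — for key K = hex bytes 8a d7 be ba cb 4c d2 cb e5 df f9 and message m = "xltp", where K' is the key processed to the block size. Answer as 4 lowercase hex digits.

0390

Key hex bytes 8a d7 be ba cb 4c d2 cb e5 df f9 is 11 bytes > B = 7, so hash it first: H(key) = 08 4a, then zero-pad to 7 bytes: K' = 08 4a 00 00 00 00 00.
K' ⊕ ipad = 3e 7c 36 36 36 36 36.
Inner input = 3e 7c 36 36 36 36 36 ∥ 78 6c 74 70.
Inner hash: sum = 62+124+54+54+54+54+54+120+108+116+112 = 912 → 03 90.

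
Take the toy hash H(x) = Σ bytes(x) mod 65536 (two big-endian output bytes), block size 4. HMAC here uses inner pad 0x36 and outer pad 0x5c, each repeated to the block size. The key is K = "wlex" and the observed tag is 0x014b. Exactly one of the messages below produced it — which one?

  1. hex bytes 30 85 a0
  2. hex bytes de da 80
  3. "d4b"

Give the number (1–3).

Key "wlex" = 77 6c 65 78 is exactly B = 4 bytes: K' = 77 6c 65 78.
K' ⊕ ipad = 41 5a 53 4e; K' ⊕ opad = 2b 30 39 24.
m1: inner = H(41 5a 53 4e 30 85 a0) = 02 91; tag = H(2b 30 39 24 02 91) = 014b ← matches
m2: inner = H(41 5a 53 4e de da 80) = 03 74; tag = H(2b 30 39 24 03 74) = 012f
m3: inner = H(41 5a 53 4e 64 34 62) = 02 36; tag = H(2b 30 39 24 02 36) = 00f0

1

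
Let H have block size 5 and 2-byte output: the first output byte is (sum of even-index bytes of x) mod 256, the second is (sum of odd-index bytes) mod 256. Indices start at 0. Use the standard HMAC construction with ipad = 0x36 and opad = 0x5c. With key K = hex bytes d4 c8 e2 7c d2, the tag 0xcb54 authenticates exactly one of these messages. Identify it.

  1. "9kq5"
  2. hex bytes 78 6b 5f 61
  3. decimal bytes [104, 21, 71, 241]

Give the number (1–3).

3

Key hex bytes d4 c8 e2 7c d2 is exactly B = 5 bytes: K' = d4 c8 e2 7c d2.
K' ⊕ ipad = e2 fe d4 4a e4; K' ⊕ opad = 88 94 be 20 8e.
m1: inner = H(e2 fe d4 4a e4 39 6b 71 35) = 3a f2; tag = H(88 94 be 20 8e 3a f2) = c6ee
m2: inner = H(e2 fe d4 4a e4 78 6b 5f 61) = 66 1f; tag = H(88 94 be 20 8e 66 1f) = f31a
m3: inner = H(e2 fe d4 4a e4 68 15 47 f1) = a0 f7; tag = H(88 94 be 20 8e a0 f7) = cb54 ← matches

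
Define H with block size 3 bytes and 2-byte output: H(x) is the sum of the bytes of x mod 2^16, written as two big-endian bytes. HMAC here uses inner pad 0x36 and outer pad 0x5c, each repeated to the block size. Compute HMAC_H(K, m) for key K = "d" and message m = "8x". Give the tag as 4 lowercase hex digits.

Key "d" = 64 is 1 byte ≤ B = 3; zero-pad to 3 bytes: K' = 64 00 00.
K' ⊕ ipad = 52 36 36.  K' ⊕ opad = 38 5c 5c.
Inner input = (K'⊕ipad) ∥ m = 52 36 36 ∥ 38 78.
Inner hash: sum = 82+54+54+56+120 = 366 → 01 6e.
Outer input = (K'⊕opad) ∥ inner = 38 5c 5c ∥ 01 6e.
Outer hash (tag): sum = 56+92+92+1+110 = 351 → 01 5f.

015f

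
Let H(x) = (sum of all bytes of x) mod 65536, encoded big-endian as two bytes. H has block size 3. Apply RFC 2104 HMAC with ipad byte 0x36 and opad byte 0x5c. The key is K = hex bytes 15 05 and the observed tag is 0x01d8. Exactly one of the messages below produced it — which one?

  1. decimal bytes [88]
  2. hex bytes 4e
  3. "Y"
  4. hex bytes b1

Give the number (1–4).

Key hex bytes 15 05 is 2 bytes ≤ B = 3; zero-pad to 3 bytes: K' = 15 05 00.
K' ⊕ ipad = 23 33 36; K' ⊕ opad = 49 59 5c.
m1: inner = H(23 33 36 58) = 00 e4; tag = H(49 59 5c 00 e4) = 01e2
m2: inner = H(23 33 36 4e) = 00 da; tag = H(49 59 5c 00 da) = 01d8 ← matches
m3: inner = H(23 33 36 59) = 00 e5; tag = H(49 59 5c 00 e5) = 01e3
m4: inner = H(23 33 36 b1) = 01 3d; tag = H(49 59 5c 01 3d) = 013c

2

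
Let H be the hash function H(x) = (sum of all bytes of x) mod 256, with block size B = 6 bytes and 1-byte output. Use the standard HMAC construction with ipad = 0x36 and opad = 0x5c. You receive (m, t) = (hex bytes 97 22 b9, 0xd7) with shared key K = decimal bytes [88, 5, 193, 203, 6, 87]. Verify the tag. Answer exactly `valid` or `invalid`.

invalid

Key decimal bytes [88, 5, 193, 203, 6, 87] = 58 05 c1 cb 06 57 is exactly B = 6 bytes: K' = 58 05 c1 cb 06 57.
K' ⊕ ipad = 6e 33 f7 fd 30 61; K' ⊕ opad = 04 59 9d 97 5a 0b.
Inner hash: sum = 110+51+247+253+48+97+151+34+185 = 1176; mod 256 = 152 → 98.
Outer hash (recomputed tag): sum = 4+89+157+151+90+11+152 = 654; mod 256 = 142 → 8e.
Recomputed tag = 8e; claimed = d7 → mismatch.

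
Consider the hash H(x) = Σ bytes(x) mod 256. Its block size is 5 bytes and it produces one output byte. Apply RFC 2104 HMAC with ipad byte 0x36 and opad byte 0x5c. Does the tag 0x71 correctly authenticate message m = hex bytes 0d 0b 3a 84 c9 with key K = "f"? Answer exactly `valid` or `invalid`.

Key "f" = 66 is 1 byte ≤ B = 5; zero-pad to 5 bytes: K' = 66 00 00 00 00.
K' ⊕ ipad = 50 36 36 36 36; K' ⊕ opad = 3a 5c 5c 5c 5c.
Inner hash: sum = 80+54+54+54+54+13+11+58+132+201 = 711; mod 256 = 199 → c7.
Outer hash (recomputed tag): sum = 58+92+92+92+92+199 = 625; mod 256 = 113 → 71.
Recomputed tag = 71; claimed = 71 → match.

valid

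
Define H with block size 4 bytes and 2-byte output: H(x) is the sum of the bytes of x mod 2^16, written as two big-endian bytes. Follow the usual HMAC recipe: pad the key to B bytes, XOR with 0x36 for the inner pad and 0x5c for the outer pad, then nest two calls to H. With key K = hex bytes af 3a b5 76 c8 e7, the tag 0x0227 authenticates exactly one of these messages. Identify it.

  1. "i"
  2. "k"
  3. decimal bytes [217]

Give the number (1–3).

3

Key hex bytes af 3a b5 76 c8 e7 is 6 bytes > B = 4, so hash it first: H(key) = 03 c3, then zero-pad to 4 bytes: K' = 03 c3 00 00.
K' ⊕ ipad = 35 f5 36 36; K' ⊕ opad = 5f 9f 5c 5c.
m1: inner = H(35 f5 36 36 69) = 01 ff; tag = H(5f 9f 5c 5c 01 ff) = 02b6
m2: inner = H(35 f5 36 36 6b) = 02 01; tag = H(5f 9f 5c 5c 02 01) = 01b9
m3: inner = H(35 f5 36 36 d9) = 02 6f; tag = H(5f 9f 5c 5c 02 6f) = 0227 ← matches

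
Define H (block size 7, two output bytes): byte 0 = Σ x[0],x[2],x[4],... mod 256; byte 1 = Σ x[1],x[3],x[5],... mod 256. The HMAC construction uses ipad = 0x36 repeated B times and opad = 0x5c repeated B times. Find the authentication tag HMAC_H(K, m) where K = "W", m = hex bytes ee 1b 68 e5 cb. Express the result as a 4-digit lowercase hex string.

Key "W" = 57 is 1 byte ≤ B = 7; zero-pad to 7 bytes: K' = 57 00 00 00 00 00 00.
K' ⊕ ipad = 61 36 36 36 36 36 36.  K' ⊕ opad = 0b 5c 5c 5c 5c 5c 5c.
Inner input = (K'⊕ipad) ∥ m = 61 36 36 36 36 36 36 ∥ ee 1b 68 e5 cb.
Inner hash: even-index sum = 515 mod 256 = 3; odd-index sum = 707 mod 256 = 195 → 03 c3.
Outer input = (K'⊕opad) ∥ inner = 0b 5c 5c 5c 5c 5c 5c ∥ 03 c3.
Outer hash (tag): even-index sum = 482 mod 256 = 226; odd-index sum = 279 mod 256 = 23 → e2 17.

e217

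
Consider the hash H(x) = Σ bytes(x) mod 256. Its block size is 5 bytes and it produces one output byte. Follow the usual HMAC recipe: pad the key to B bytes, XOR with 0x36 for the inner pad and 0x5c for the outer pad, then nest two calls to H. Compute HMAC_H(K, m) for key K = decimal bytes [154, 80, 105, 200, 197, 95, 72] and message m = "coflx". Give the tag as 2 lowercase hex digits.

f0

Key decimal bytes [154, 80, 105, 200, 197, 95, 72] = 9a 50 69 c8 c5 5f 48 is 7 bytes > B = 5, so hash it first: H(key) = 87, then zero-pad to 5 bytes: K' = 87 00 00 00 00.
K' ⊕ ipad = b1 36 36 36 36.  K' ⊕ opad = db 5c 5c 5c 5c.
Inner input = (K'⊕ipad) ∥ m = b1 36 36 36 36 ∥ 63 6f 66 6c 78.
Inner hash: sum = 177+54+54+54+54+99+111+102+108+120 = 933; mod 256 = 165 → a5.
Outer input = (K'⊕opad) ∥ inner = db 5c 5c 5c 5c ∥ a5.
Outer hash (tag): sum = 219+92+92+92+92+165 = 752; mod 256 = 240 → f0.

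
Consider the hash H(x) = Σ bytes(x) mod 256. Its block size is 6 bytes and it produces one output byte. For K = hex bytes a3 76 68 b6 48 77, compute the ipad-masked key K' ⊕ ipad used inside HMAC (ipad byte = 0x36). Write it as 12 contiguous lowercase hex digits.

95405e807e41

Key hex bytes a3 76 68 b6 48 77 is exactly B = 6 bytes: K' = a3 76 68 b6 48 77.
XOR each byte with 0x36: a3⊕36=95, 76⊕36=40, 68⊕36=5e, b6⊕36=80, 48⊕36=7e, 77⊕36=41.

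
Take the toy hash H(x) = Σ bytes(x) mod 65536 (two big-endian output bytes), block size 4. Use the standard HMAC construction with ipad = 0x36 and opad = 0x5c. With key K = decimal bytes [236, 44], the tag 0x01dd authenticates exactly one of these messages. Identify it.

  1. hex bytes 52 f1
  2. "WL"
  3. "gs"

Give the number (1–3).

2

Key decimal bytes [236, 44] = ec 2c is 2 bytes ≤ B = 4; zero-pad to 4 bytes: K' = ec 2c 00 00.
K' ⊕ ipad = da 1a 36 36; K' ⊕ opad = b0 70 5c 5c.
m1: inner = H(da 1a 36 36 52 f1) = 02 a3; tag = H(b0 70 5c 5c 02 a3) = 027d
m2: inner = H(da 1a 36 36 57 4c) = 02 03; tag = H(b0 70 5c 5c 02 03) = 01dd ← matches
m3: inner = H(da 1a 36 36 67 73) = 02 3a; tag = H(b0 70 5c 5c 02 3a) = 0214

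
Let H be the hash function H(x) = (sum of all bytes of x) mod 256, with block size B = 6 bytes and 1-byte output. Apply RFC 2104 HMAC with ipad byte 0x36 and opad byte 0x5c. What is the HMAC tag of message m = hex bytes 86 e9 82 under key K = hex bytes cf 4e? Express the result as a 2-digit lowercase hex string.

4f

Key hex bytes cf 4e is 2 bytes ≤ B = 6; zero-pad to 6 bytes: K' = cf 4e 00 00 00 00.
K' ⊕ ipad = f9 78 36 36 36 36.  K' ⊕ opad = 93 12 5c 5c 5c 5c.
Inner input = (K'⊕ipad) ∥ m = f9 78 36 36 36 36 ∥ 86 e9 82.
Inner hash: sum = 249+120+54+54+54+54+134+233+130 = 1082; mod 256 = 58 → 3a.
Outer input = (K'⊕opad) ∥ inner = 93 12 5c 5c 5c 5c ∥ 3a.
Outer hash (tag): sum = 147+18+92+92+92+92+58 = 591; mod 256 = 79 → 4f.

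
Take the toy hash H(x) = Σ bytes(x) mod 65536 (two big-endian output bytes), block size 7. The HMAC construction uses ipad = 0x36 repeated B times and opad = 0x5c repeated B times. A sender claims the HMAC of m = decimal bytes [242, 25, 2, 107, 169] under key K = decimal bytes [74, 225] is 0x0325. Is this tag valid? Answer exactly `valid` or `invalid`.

Key decimal bytes [74, 225] = 4a e1 is 2 bytes ≤ B = 7; zero-pad to 7 bytes: K' = 4a e1 00 00 00 00 00.
K' ⊕ ipad = 7c d7 36 36 36 36 36; K' ⊕ opad = 16 bd 5c 5c 5c 5c 5c.
Inner hash: sum = 124+215+54+54+54+54+54+242+25+2+107+169 = 1154 → 04 82.
Outer hash (recomputed tag): sum = 22+189+92+92+92+92+92+4+130 = 805 → 03 25.
Recomputed tag = 0325; claimed = 0325 → match.

valid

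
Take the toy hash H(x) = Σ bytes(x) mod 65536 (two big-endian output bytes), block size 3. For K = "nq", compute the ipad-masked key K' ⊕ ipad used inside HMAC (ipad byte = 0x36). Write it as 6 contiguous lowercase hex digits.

584736

Key "nq" = 6e 71 is 2 bytes ≤ B = 3; zero-pad to 3 bytes: K' = 6e 71 00.
XOR each byte with 0x36: 6e⊕36=58, 71⊕36=47, 00⊕36=36.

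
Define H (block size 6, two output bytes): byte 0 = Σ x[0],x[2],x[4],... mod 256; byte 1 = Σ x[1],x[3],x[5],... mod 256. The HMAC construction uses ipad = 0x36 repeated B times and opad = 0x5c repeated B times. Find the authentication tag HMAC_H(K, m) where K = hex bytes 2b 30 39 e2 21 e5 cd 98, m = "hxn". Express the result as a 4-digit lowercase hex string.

6c28

Key hex bytes 2b 30 39 e2 21 e5 cd 98 is 8 bytes > B = 6, so hash it first: H(key) = 52 8f, then zero-pad to 6 bytes: K' = 52 8f 00 00 00 00.
K' ⊕ ipad = 64 b9 36 36 36 36.  K' ⊕ opad = 0e d3 5c 5c 5c 5c.
Inner input = (K'⊕ipad) ∥ m = 64 b9 36 36 36 36 ∥ 68 78 6e.
Inner hash: even-index sum = 422 mod 256 = 166; odd-index sum = 413 mod 256 = 157 → a6 9d.
Outer input = (K'⊕opad) ∥ inner = 0e d3 5c 5c 5c 5c ∥ a6 9d.
Outer hash (tag): even-index sum = 364 mod 256 = 108; odd-index sum = 552 mod 256 = 40 → 6c 28.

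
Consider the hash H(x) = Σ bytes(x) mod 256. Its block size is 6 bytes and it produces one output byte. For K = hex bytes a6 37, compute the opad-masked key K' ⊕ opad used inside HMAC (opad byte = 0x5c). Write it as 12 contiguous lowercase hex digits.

Key hex bytes a6 37 is 2 bytes ≤ B = 6; zero-pad to 6 bytes: K' = a6 37 00 00 00 00.
XOR each byte with 0x5c: a6⊕5c=fa, 37⊕5c=6b, 00⊕5c=5c, 00⊕5c=5c, 00⊕5c=5c, 00⊕5c=5c.

fa6b5c5c5c5c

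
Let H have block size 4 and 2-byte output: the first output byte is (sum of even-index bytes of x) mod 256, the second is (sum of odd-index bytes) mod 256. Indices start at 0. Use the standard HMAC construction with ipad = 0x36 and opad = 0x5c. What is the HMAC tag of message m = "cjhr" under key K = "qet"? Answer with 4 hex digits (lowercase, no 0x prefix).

a9fa

Key "qet" = 71 65 74 is 3 bytes ≤ B = 4; zero-pad to 4 bytes: K' = 71 65 74 00.
K' ⊕ ipad = 47 53 42 36.  K' ⊕ opad = 2d 39 28 5c.
Inner input = (K'⊕ipad) ∥ m = 47 53 42 36 ∥ 63 6a 68 72.
Inner hash: even-index sum = 340 mod 256 = 84; odd-index sum = 357 mod 256 = 101 → 54 65.
Outer input = (K'⊕opad) ∥ inner = 2d 39 28 5c ∥ 54 65.
Outer hash (tag): even-index sum = 169 mod 256 = 169; odd-index sum = 250 mod 256 = 250 → a9 fa.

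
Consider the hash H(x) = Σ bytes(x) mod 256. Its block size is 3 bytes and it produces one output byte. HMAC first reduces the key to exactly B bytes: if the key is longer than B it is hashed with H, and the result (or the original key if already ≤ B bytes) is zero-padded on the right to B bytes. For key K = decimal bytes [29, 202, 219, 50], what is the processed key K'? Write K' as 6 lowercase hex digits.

|K| = 4 > B = 3, so first hash the key.
H(K): sum = 29+202+219+50 = 500; mod 256 = 244 → f4.
Zero-pad H(K) = f4 to 3 bytes: K' = f4 00 00.

f40000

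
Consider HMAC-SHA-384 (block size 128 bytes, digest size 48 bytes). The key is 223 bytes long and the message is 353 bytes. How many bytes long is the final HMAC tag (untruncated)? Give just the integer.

48

The tag is one SHA-384 digest: 48 bytes.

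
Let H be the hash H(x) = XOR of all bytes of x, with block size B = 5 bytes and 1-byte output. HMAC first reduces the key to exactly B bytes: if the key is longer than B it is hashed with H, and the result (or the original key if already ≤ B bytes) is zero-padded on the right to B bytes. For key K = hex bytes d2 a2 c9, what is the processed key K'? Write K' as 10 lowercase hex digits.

d2a2c90000

Key hex bytes d2 a2 c9 is 3 bytes ≤ B = 5; zero-pad to 5 bytes: K' = d2 a2 c9 00 00.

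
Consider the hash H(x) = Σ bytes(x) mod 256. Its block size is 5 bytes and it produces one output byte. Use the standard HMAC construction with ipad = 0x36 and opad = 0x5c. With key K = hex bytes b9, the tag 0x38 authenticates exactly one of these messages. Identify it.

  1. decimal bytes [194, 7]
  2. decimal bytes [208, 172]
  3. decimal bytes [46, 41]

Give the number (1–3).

2

Key hex bytes b9 is 1 byte ≤ B = 5; zero-pad to 5 bytes: K' = b9 00 00 00 00.
K' ⊕ ipad = 8f 36 36 36 36; K' ⊕ opad = e5 5c 5c 5c 5c.
m1: inner = H(8f 36 36 36 36 c2 07) = 30; tag = H(e5 5c 5c 5c 5c 30) = 85
m2: inner = H(8f 36 36 36 36 d0 ac) = e3; tag = H(e5 5c 5c 5c 5c e3) = 38 ← matches
m3: inner = H(8f 36 36 36 36 2e 29) = be; tag = H(e5 5c 5c 5c 5c be) = 13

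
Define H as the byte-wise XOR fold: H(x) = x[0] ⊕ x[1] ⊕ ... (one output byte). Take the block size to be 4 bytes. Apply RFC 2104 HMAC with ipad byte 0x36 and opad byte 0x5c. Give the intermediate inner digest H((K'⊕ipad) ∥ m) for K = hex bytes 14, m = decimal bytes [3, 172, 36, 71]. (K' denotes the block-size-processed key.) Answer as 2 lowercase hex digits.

d8

Key hex bytes 14 is 1 byte ≤ B = 4; zero-pad to 4 bytes: K' = 14 00 00 00.
K' ⊕ ipad = 22 36 36 36.
Inner input = 22 36 36 36 ∥ 03 ac 24 47.
Inner hash: XOR 22⊕36⊕36⊕36⊕03⊕ac⊕24⊕47 = d8.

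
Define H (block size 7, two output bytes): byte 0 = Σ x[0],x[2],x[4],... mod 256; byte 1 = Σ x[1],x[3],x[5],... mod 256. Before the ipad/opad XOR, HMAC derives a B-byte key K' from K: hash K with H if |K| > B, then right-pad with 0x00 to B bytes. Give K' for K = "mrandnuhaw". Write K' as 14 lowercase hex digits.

082d0000000000

|K| = 10 > B = 7, so first hash the key.
H(K): even-index sum = 520 mod 256 = 8; odd-index sum = 557 mod 256 = 45 → 08 2d.
Zero-pad H(K) = 08 2d to 7 bytes: K' = 08 2d 00 00 00 00 00.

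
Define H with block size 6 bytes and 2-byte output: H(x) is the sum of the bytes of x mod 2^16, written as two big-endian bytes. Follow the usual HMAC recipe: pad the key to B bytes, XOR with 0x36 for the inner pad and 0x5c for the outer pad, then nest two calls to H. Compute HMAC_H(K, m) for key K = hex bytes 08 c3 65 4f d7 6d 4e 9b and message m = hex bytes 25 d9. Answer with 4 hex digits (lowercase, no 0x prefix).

Key hex bytes 08 c3 65 4f d7 6d 4e 9b is 8 bytes > B = 6, so hash it first: H(key) = 03 ac, then zero-pad to 6 bytes: K' = 03 ac 00 00 00 00.
K' ⊕ ipad = 35 9a 36 36 36 36.  K' ⊕ opad = 5f f0 5c 5c 5c 5c.
Inner input = (K'⊕ipad) ∥ m = 35 9a 36 36 36 36 ∥ 25 d9.
Inner hash: sum = 53+154+54+54+54+54+37+217 = 677 → 02 a5.
Outer input = (K'⊕opad) ∥ inner = 5f f0 5c 5c 5c 5c ∥ 02 a5.
Outer hash (tag): sum = 95+240+92+92+92+92+2+165 = 870 → 03 66.

0366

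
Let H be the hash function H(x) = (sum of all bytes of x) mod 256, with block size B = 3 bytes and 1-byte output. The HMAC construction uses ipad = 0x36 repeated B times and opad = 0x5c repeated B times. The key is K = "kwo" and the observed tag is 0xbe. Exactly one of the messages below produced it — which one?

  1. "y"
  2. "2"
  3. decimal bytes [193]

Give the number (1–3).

2

Key "kwo" = 6b 77 6f is exactly B = 3 bytes: K' = 6b 77 6f.
K' ⊕ ipad = 5d 41 59; K' ⊕ opad = 37 2b 33.
m1: inner = H(5d 41 59 79) = 70; tag = H(37 2b 33 70) = 05
m2: inner = H(5d 41 59 32) = 29; tag = H(37 2b 33 29) = be ← matches
m3: inner = H(5d 41 59 c1) = b8; tag = H(37 2b 33 b8) = 4d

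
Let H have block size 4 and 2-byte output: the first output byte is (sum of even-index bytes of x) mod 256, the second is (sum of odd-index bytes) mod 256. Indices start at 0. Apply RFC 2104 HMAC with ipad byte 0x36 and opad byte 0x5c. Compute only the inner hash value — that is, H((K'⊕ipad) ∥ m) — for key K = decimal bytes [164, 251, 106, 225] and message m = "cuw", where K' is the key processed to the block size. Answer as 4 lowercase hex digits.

Key decimal bytes [164, 251, 106, 225] = a4 fb 6a e1 is exactly B = 4 bytes: K' = a4 fb 6a e1.
K' ⊕ ipad = 92 cd 5c d7.
Inner input = 92 cd 5c d7 ∥ 63 75 77.
Inner hash: even-index sum = 456 mod 256 = 200; odd-index sum = 537 mod 256 = 25 → c8 19.

c819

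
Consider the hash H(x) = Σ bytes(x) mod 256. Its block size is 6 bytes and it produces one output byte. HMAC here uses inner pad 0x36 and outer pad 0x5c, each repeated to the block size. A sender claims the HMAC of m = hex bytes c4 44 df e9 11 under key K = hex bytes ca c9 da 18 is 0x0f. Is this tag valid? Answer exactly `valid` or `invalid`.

Key hex bytes ca c9 da 18 is 4 bytes ≤ B = 6; zero-pad to 6 bytes: K' = ca c9 da 18 00 00.
K' ⊕ ipad = fc ff ec 2e 36 36; K' ⊕ opad = 96 95 86 44 5c 5c.
Inner hash: sum = 252+255+236+46+54+54+196+68+223+233+17 = 1634; mod 256 = 98 → 62.
Outer hash (recomputed tag): sum = 150+149+134+68+92+92+98 = 783; mod 256 = 15 → 0f.
Recomputed tag = 0f; claimed = 0f → match.

valid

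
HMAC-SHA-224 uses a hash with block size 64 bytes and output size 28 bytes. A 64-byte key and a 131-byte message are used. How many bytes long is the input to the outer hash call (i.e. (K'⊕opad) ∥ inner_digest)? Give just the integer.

92

Key is 64 ≤ 64 bytes, zero-padded: |K'| = 64.
Outer input = (K'⊕opad) ∥ H(inner) → 64 + 28 = 92 bytes.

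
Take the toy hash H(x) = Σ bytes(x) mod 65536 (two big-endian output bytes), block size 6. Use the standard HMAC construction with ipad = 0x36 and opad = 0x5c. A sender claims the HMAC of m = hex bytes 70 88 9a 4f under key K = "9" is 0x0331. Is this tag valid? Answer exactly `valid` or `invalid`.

Key "9" = 39 is 1 byte ≤ B = 6; zero-pad to 6 bytes: K' = 39 00 00 00 00 00.
K' ⊕ ipad = 0f 36 36 36 36 36; K' ⊕ opad = 65 5c 5c 5c 5c 5c.
Inner hash: sum = 15+54+54+54+54+54+112+136+154+79 = 766 → 02 fe.
Outer hash (recomputed tag): sum = 101+92+92+92+92+92+2+254 = 817 → 03 31.
Recomputed tag = 0331; claimed = 0331 → match.

valid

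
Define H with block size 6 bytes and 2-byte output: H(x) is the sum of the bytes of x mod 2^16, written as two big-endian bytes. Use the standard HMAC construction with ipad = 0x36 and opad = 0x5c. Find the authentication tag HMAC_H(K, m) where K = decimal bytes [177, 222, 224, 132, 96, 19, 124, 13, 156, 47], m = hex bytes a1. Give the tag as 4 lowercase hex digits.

Key decimal bytes [177, 222, 224, 132, 96, 19, 124, 13, 156, 47] = b1 de e0 84 60 13 7c 0d 9c 2f is 10 bytes > B = 6, so hash it first: H(key) = 04 ba, then zero-pad to 6 bytes: K' = 04 ba 00 00 00 00.
K' ⊕ ipad = 32 8c 36 36 36 36.  K' ⊕ opad = 58 e6 5c 5c 5c 5c.
Inner input = (K'⊕ipad) ∥ m = 32 8c 36 36 36 36 ∥ a1.
Inner hash: sum = 50+140+54+54+54+54+161 = 567 → 02 37.
Outer input = (K'⊕opad) ∥ inner = 58 e6 5c 5c 5c 5c ∥ 02 37.
Outer hash (tag): sum = 88+230+92+92+92+92+2+55 = 743 → 02 e7.

02e7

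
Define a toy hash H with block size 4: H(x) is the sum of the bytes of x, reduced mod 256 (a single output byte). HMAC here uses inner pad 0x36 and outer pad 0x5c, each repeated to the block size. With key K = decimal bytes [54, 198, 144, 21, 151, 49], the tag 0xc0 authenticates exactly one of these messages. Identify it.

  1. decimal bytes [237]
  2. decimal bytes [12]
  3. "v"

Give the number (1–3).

Key decimal bytes [54, 198, 144, 21, 151, 49] = 36 c6 90 15 97 31 is 6 bytes > B = 4, so hash it first: H(key) = 69, then zero-pad to 4 bytes: K' = 69 00 00 00.
K' ⊕ ipad = 5f 36 36 36; K' ⊕ opad = 35 5c 5c 5c.
m1: inner = H(5f 36 36 36 ed) = ee; tag = H(35 5c 5c 5c ee) = 37
m2: inner = H(5f 36 36 36 0c) = 0d; tag = H(35 5c 5c 5c 0d) = 56
m3: inner = H(5f 36 36 36 76) = 77; tag = H(35 5c 5c 5c 77) = c0 ← matches

3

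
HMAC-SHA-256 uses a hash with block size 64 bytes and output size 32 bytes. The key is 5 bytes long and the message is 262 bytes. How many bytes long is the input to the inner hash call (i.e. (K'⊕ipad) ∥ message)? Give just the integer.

326

Key is 5 ≤ 64 bytes, zero-padded: |K'| = 64.
Inner input = (K'⊕ipad) ∥ m → 64 + 262 = 326 bytes.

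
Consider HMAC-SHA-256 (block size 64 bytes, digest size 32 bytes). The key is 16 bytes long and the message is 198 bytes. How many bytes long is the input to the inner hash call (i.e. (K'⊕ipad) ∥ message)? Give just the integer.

Key is 16 ≤ 64 bytes, zero-padded: |K'| = 64.
Inner input = (K'⊕ipad) ∥ m → 64 + 198 = 262 bytes.

262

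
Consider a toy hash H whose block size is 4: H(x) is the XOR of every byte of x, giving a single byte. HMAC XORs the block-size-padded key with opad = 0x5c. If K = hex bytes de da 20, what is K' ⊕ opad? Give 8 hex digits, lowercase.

Key hex bytes de da 20 is 3 bytes ≤ B = 4; zero-pad to 4 bytes: K' = de da 20 00.
XOR each byte with 0x5c: de⊕5c=82, da⊕5c=86, 20⊕5c=7c, 00⊕5c=5c.

82867c5c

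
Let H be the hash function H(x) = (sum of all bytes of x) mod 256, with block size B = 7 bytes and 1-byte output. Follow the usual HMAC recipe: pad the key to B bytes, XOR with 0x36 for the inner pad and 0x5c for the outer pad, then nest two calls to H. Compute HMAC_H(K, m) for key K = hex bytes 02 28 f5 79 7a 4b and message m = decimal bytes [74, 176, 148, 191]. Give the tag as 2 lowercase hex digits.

Key hex bytes 02 28 f5 79 7a 4b is 6 bytes ≤ B = 7; zero-pad to 7 bytes: K' = 02 28 f5 79 7a 4b 00.
K' ⊕ ipad = 34 1e c3 4f 4c 7d 36.  K' ⊕ opad = 5e 74 a9 25 26 17 5c.
Inner input = (K'⊕ipad) ∥ m = 34 1e c3 4f 4c 7d 36 ∥ 4a b0 94 bf.
Inner hash: sum = 52+30+195+79+76+125+54+74+176+148+191 = 1200; mod 256 = 176 → b0.
Outer input = (K'⊕opad) ∥ inner = 5e 74 a9 25 26 17 5c ∥ b0.
Outer hash (tag): sum = 94+116+169+37+38+23+92+176 = 745; mod 256 = 233 → e9.

e9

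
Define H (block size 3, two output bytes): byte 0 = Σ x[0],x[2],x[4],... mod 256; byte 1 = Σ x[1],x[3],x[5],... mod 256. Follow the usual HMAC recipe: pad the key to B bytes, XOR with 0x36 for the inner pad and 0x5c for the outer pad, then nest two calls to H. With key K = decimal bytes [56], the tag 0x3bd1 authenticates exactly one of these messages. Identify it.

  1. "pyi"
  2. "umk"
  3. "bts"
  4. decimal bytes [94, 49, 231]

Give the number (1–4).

4

Key decimal bytes [56] = 38 is 1 byte ≤ B = 3; zero-pad to 3 bytes: K' = 38 00 00.
K' ⊕ ipad = 0e 36 36; K' ⊕ opad = 64 5c 5c.
m1: inner = H(0e 36 36 70 79 69) = bd 0f; tag = H(64 5c 5c bd 0f) = cf19
m2: inner = H(0e 36 36 75 6d 6b) = b1 16; tag = H(64 5c 5c b1 16) = d60d
m3: inner = H(0e 36 36 62 74 73) = b8 0b; tag = H(64 5c 5c b8 0b) = cb14
m4: inner = H(0e 36 36 5e 31 e7) = 75 7b; tag = H(64 5c 5c 75 7b) = 3bd1 ← matches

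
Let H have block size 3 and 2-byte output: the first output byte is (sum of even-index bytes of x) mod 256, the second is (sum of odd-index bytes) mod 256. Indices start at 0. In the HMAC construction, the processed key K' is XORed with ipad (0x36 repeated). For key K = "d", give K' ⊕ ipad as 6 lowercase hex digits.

Key "d" = 64 is 1 byte ≤ B = 3; zero-pad to 3 bytes: K' = 64 00 00.
XOR each byte with 0x36: 64⊕36=52, 00⊕36=36, 00⊕36=36.

523636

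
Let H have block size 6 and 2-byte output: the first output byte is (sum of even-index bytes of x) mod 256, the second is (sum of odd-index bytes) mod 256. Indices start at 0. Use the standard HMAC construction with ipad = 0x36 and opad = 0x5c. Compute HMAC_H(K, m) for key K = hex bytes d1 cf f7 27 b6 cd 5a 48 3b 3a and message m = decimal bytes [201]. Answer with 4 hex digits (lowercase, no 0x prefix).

Key hex bytes d1 cf f7 27 b6 cd 5a 48 3b 3a is 10 bytes > B = 6, so hash it first: H(key) = 13 45, then zero-pad to 6 bytes: K' = 13 45 00 00 00 00.
K' ⊕ ipad = 25 73 36 36 36 36.  K' ⊕ opad = 4f 19 5c 5c 5c 5c.
Inner input = (K'⊕ipad) ∥ m = 25 73 36 36 36 36 ∥ c9.
Inner hash: even-index sum = 346 mod 256 = 90; odd-index sum = 223 mod 256 = 223 → 5a df.
Outer input = (K'⊕opad) ∥ inner = 4f 19 5c 5c 5c 5c ∥ 5a df.
Outer hash (tag): even-index sum = 353 mod 256 = 97; odd-index sum = 432 mod 256 = 176 → 61 b0.

61b0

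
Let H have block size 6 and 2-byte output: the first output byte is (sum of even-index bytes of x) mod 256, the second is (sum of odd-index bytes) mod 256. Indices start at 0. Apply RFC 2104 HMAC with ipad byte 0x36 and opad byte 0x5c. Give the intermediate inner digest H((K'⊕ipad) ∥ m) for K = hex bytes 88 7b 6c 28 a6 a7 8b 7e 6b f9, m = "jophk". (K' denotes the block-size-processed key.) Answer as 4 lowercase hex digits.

Key hex bytes 88 7b 6c 28 a6 a7 8b 7e 6b f9 is 10 bytes > B = 6, so hash it first: H(key) = 90 c1, then zero-pad to 6 bytes: K' = 90 c1 00 00 00 00.
K' ⊕ ipad = a6 f7 36 36 36 36.
Inner input = a6 f7 36 36 36 36 ∥ 6a 6f 70 68 6b.
Inner hash: even-index sum = 599 mod 256 = 87; odd-index sum = 570 mod 256 = 58 → 57 3a.

573a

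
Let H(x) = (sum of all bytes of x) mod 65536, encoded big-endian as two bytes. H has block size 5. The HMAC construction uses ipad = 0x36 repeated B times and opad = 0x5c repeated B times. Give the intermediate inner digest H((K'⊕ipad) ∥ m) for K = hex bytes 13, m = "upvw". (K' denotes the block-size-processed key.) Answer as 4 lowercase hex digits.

Key hex bytes 13 is 1 byte ≤ B = 5; zero-pad to 5 bytes: K' = 13 00 00 00 00.
K' ⊕ ipad = 25 36 36 36 36.
Inner input = 25 36 36 36 36 ∥ 75 70 76 77.
Inner hash: sum = 37+54+54+54+54+117+112+118+119 = 719 → 02 cf.

02cf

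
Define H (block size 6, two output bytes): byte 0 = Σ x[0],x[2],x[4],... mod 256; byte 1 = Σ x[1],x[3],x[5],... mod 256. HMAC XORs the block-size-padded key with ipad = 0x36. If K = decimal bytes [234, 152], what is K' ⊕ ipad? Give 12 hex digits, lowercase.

Key decimal bytes [234, 152] = ea 98 is 2 bytes ≤ B = 6; zero-pad to 6 bytes: K' = ea 98 00 00 00 00.
XOR each byte with 0x36: ea⊕36=dc, 98⊕36=ae, 00⊕36=36, 00⊕36=36, 00⊕36=36, 00⊕36=36.

dcae36363636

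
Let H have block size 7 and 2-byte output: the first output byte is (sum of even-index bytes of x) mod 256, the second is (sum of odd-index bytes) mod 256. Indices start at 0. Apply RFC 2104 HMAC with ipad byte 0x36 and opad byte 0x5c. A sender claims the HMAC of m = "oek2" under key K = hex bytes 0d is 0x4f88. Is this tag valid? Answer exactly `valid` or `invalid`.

invalid

Key hex bytes 0d is 1 byte ≤ B = 7; zero-pad to 7 bytes: K' = 0d 00 00 00 00 00 00.
K' ⊕ ipad = 3b 36 36 36 36 36 36; K' ⊕ opad = 51 5c 5c 5c 5c 5c 5c.
Inner hash: even-index sum = 372 mod 256 = 116; odd-index sum = 380 mod 256 = 124 → 74 7c.
Outer hash (recomputed tag): even-index sum = 481 mod 256 = 225; odd-index sum = 392 mod 256 = 136 → e1 88.
Recomputed tag = e188; claimed = 4f88 → mismatch.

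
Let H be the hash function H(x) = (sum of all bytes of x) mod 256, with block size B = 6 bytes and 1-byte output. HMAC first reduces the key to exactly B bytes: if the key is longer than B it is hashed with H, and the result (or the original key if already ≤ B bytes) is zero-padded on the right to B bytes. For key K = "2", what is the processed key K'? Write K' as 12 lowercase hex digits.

320000000000

Key "2" = 32 is 1 byte ≤ B = 6; zero-pad to 6 bytes: K' = 32 00 00 00 00 00.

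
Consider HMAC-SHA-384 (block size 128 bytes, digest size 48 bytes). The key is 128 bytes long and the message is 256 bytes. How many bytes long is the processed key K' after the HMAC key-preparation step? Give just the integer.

Key is 128 ≤ 128 bytes, zero-padded: |K'| = 128.

128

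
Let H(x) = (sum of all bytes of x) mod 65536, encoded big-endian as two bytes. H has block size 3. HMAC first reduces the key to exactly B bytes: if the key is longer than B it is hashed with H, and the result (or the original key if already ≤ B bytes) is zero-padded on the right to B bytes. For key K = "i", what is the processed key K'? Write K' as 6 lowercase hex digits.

Key "i" = 69 is 1 byte ≤ B = 3; zero-pad to 3 bytes: K' = 69 00 00.

690000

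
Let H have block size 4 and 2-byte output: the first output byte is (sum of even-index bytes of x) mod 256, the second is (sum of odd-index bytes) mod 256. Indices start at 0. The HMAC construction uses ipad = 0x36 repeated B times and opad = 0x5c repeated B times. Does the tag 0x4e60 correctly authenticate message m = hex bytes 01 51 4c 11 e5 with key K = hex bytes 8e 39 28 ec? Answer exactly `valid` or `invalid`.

Key hex bytes 8e 39 28 ec is exactly B = 4 bytes: K' = 8e 39 28 ec.
K' ⊕ ipad = b8 0f 1e da; K' ⊕ opad = d2 65 74 b0.
Inner hash: even-index sum = 520 mod 256 = 8; odd-index sum = 331 mod 256 = 75 → 08 4b.
Outer hash (recomputed tag): even-index sum = 334 mod 256 = 78; odd-index sum = 352 mod 256 = 96 → 4e 60.
Recomputed tag = 4e60; claimed = 4e60 → match.

valid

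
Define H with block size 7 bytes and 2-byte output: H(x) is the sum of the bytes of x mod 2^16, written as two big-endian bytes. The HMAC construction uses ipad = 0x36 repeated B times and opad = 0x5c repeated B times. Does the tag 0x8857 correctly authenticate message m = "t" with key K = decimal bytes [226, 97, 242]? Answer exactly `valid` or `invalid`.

invalid

Key decimal bytes [226, 97, 242] = e2 61 f2 is 3 bytes ≤ B = 7; zero-pad to 7 bytes: K' = e2 61 f2 00 00 00 00.
K' ⊕ ipad = d4 57 c4 36 36 36 36; K' ⊕ opad = be 3d ae 5c 5c 5c 5c.
Inner hash: sum = 212+87+196+54+54+54+54+116 = 827 → 03 3b.
Outer hash (recomputed tag): sum = 190+61+174+92+92+92+92+3+59 = 855 → 03 57.
Recomputed tag = 0357; claimed = 8857 → mismatch.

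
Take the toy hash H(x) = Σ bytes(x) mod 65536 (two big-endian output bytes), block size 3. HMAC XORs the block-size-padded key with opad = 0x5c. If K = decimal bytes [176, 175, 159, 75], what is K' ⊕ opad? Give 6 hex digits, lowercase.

5e155c

Key decimal bytes [176, 175, 159, 75] = b0 af 9f 4b is 4 bytes > B = 3, so hash it first: H(key) = 02 49, then zero-pad to 3 bytes: K' = 02 49 00.
XOR each byte with 0x5c: 02⊕5c=5e, 49⊕5c=15, 00⊕5c=5c.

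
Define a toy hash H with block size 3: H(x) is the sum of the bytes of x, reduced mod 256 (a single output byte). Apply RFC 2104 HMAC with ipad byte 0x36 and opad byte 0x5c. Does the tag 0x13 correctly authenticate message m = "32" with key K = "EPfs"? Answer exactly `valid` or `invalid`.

Key "EPfs" = 45 50 66 73 is 4 bytes > B = 3, so hash it first: H(key) = 6e, then zero-pad to 3 bytes: K' = 6e 00 00.
K' ⊕ ipad = 58 36 36; K' ⊕ opad = 32 5c 5c.
Inner hash: sum = 88+54+54+51+50 = 297; mod 256 = 41 → 29.
Outer hash (recomputed tag): sum = 50+92+92+41 = 275; mod 256 = 19 → 13.
Recomputed tag = 13; claimed = 13 → match.

valid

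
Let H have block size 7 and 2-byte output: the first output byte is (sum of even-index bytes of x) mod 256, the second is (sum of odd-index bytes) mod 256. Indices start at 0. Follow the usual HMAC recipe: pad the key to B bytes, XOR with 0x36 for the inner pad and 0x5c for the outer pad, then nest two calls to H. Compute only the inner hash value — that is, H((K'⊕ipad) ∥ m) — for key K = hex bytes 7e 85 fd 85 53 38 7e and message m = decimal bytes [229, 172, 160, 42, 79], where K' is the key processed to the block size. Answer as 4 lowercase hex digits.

Key hex bytes 7e 85 fd 85 53 38 7e is exactly B = 7 bytes: K' = 7e 85 fd 85 53 38 7e.
K' ⊕ ipad = 48 b3 cb b3 65 0e 48.
Inner input = 48 b3 cb b3 65 0e 48 ∥ e5 ac a0 2a 4f.
Inner hash: even-index sum = 662 mod 256 = 150; odd-index sum = 840 mod 256 = 72 → 96 48.

9648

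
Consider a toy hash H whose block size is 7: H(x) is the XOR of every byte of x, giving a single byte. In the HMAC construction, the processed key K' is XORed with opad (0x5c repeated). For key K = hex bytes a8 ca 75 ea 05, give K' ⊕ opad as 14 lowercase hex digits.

f49629b6595c5c

Key hex bytes a8 ca 75 ea 05 is 5 bytes ≤ B = 7; zero-pad to 7 bytes: K' = a8 ca 75 ea 05 00 00.
XOR each byte with 0x5c: a8⊕5c=f4, ca⊕5c=96, 75⊕5c=29, ea⊕5c=b6, 05⊕5c=59, 00⊕5c=5c, 00⊕5c=5c.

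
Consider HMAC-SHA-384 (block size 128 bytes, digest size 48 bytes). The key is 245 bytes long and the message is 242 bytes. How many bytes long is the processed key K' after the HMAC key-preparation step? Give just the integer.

128

Key is 245 > 128 bytes, so it is hashed to 48 bytes then zero-padded to 128: |K'| = 128.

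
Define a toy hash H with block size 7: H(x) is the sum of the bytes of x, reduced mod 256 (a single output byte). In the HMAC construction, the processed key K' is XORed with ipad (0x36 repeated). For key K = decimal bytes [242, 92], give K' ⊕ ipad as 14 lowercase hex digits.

Key decimal bytes [242, 92] = f2 5c is 2 bytes ≤ B = 7; zero-pad to 7 bytes: K' = f2 5c 00 00 00 00 00.
XOR each byte with 0x36: f2⊕36=c4, 5c⊕36=6a, 00⊕36=36, 00⊕36=36, 00⊕36=36, 00⊕36=36, 00⊕36=36.

c46a3636363636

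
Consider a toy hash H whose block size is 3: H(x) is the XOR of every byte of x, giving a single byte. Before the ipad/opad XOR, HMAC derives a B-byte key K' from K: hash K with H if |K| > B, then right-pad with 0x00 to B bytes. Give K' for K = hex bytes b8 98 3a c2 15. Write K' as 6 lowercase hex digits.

cd0000

|K| = 5 > B = 3, so first hash the key.
H(K): XOR b8⊕98⊕3a⊕c2⊕15 = cd.
Zero-pad H(K) = cd to 3 bytes: K' = cd 00 00.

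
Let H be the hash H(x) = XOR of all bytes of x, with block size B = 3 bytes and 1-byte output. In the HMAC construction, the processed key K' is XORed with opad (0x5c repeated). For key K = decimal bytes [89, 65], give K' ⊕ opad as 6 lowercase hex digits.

051d5c

Key decimal bytes [89, 65] = 59 41 is 2 bytes ≤ B = 3; zero-pad to 3 bytes: K' = 59 41 00.
XOR each byte with 0x5c: 59⊕5c=05, 41⊕5c=1d, 00⊕5c=5c.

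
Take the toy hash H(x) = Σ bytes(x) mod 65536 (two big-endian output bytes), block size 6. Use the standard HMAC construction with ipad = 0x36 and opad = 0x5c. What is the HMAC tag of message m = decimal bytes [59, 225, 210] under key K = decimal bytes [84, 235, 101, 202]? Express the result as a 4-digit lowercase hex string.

Key decimal bytes [84, 235, 101, 202] = 54 eb 65 ca is 4 bytes ≤ B = 6; zero-pad to 6 bytes: K' = 54 eb 65 ca 00 00.
K' ⊕ ipad = 62 dd 53 fc 36 36.  K' ⊕ opad = 08 b7 39 96 5c 5c.
Inner input = (K'⊕ipad) ∥ m = 62 dd 53 fc 36 36 ∥ 3b e1 d2.
Inner hash: sum = 98+221+83+252+54+54+59+225+210 = 1256 → 04 e8.
Outer input = (K'⊕opad) ∥ inner = 08 b7 39 96 5c 5c ∥ 04 e8.
Outer hash (tag): sum = 8+183+57+150+92+92+4+232 = 818 → 03 32.

0332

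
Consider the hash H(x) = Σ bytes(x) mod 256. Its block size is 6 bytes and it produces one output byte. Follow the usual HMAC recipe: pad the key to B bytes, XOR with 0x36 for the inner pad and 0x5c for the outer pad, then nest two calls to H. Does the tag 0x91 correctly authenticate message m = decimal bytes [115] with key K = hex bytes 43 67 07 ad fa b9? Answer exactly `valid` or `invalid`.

valid

Key hex bytes 43 67 07 ad fa b9 is exactly B = 6 bytes: K' = 43 67 07 ad fa b9.
K' ⊕ ipad = 75 51 31 9b cc 8f; K' ⊕ opad = 1f 3b 5b f1 a6 e5.
Inner hash: sum = 117+81+49+155+204+143+115 = 864; mod 256 = 96 → 60.
Outer hash (recomputed tag): sum = 31+59+91+241+166+229+96 = 913; mod 256 = 145 → 91.
Recomputed tag = 91; claimed = 91 → match.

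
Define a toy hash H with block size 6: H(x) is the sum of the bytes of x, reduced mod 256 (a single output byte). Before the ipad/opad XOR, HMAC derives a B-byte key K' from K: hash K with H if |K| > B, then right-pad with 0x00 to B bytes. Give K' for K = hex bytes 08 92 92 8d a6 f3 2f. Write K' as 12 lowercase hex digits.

|K| = 7 > B = 6, so first hash the key.
H(K): sum = 8+146+146+141+166+243+47 = 897; mod 256 = 129 → 81.
Zero-pad H(K) = 81 to 6 bytes: K' = 81 00 00 00 00 00.

810000000000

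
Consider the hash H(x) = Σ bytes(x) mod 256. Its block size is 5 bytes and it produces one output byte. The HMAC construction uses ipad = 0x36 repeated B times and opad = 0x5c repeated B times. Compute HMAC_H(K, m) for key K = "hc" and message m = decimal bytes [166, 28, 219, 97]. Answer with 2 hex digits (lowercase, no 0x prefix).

Key "hc" = 68 63 is 2 bytes ≤ B = 5; zero-pad to 5 bytes: K' = 68 63 00 00 00.
K' ⊕ ipad = 5e 55 36 36 36.  K' ⊕ opad = 34 3f 5c 5c 5c.
Inner input = (K'⊕ipad) ∥ m = 5e 55 36 36 36 ∥ a6 1c db 61.
Inner hash: sum = 94+85+54+54+54+166+28+219+97 = 851; mod 256 = 83 → 53.
Outer input = (K'⊕opad) ∥ inner = 34 3f 5c 5c 5c ∥ 53.
Outer hash (tag): sum = 52+63+92+92+92+83 = 474; mod 256 = 218 → da.

da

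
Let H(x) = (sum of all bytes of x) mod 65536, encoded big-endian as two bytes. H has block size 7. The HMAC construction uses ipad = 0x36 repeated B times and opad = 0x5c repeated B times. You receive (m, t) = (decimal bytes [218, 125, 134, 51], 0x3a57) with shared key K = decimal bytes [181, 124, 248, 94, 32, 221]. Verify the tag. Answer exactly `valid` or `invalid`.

Key decimal bytes [181, 124, 248, 94, 32, 221] = b5 7c f8 5e 20 dd is 6 bytes ≤ B = 7; zero-pad to 7 bytes: K' = b5 7c f8 5e 20 dd 00.
K' ⊕ ipad = 83 4a ce 68 16 eb 36; K' ⊕ opad = e9 20 a4 02 7c 81 5c.
Inner hash: sum = 131+74+206+104+22+235+54+218+125+134+51 = 1354 → 05 4a.
Outer hash (recomputed tag): sum = 233+32+164+2+124+129+92+5+74 = 855 → 03 57.
Recomputed tag = 0357; claimed = 3a57 → mismatch.

invalid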